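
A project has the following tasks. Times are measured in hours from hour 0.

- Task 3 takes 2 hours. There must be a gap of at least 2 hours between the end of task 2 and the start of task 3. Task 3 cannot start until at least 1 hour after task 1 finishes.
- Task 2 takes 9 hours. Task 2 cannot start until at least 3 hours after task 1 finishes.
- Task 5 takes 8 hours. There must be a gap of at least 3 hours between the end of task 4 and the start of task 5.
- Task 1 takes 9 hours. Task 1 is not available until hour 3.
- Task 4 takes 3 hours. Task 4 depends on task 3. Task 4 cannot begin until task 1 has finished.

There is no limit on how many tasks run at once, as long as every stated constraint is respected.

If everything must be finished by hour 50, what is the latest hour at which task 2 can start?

Task 5 must finish by hour 50; it takes 8 hours, so it must start by 50 − 8 = hour 42.
Task 4 feeds into task 5 (must start by hour 42, minus 3-hour gap → hour 39); so task 4 must finish by hour 39 and therefore start by hour 36.
Task 3 feeds into task 4 (must start by hour 36); so task 3 must finish by hour 36 and therefore start by hour 34.
Since task 3 (must start by hour 34, minus 2-hour gap → hour 32) depends on it, task 2 must finish by hour 32. Backing off its 9-hour duration gives a latest start of hour 23.

23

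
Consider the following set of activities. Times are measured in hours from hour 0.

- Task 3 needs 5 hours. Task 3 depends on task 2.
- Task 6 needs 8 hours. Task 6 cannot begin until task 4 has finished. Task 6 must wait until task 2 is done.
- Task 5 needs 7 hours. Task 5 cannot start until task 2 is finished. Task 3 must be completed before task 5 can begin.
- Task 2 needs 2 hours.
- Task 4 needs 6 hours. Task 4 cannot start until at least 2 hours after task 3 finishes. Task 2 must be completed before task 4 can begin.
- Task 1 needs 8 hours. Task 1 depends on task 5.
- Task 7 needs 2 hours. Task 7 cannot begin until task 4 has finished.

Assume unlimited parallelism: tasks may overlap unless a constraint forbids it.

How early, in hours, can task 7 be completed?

17

Task 2 can start immediately at hour 0; it finishes at hour 2.
After task 2 (finishes hour 2), task 3 can start at hour 2 and finishes at hour 7.
For task 4: task 3 (finishes hour 7, plus 2-hour gap → hour 9); task 2 (finishes hour 2). Taking the maximum gives a start of hour 9, and it finishes at 9 + 6 = hour 15.
After task 4 (finishes hour 15), task 7 can start at hour 15 and finishes at hour 17.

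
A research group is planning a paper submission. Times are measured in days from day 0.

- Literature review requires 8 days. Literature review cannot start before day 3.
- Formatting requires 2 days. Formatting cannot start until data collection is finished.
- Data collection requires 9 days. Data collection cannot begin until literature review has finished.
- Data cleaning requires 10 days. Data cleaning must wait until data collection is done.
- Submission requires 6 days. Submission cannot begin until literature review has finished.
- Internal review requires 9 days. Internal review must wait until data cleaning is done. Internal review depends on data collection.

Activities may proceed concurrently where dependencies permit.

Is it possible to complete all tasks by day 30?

Literature review cannot begin until its own release at day 3. It runs from day 3 to 3 + 8 = day 11.
After literature review (finishes day 11), submission can start at day 11 and finishes at day 17.
Data collection waits on literature review (finishes day 11), so it starts at day 11 and finishes at 11 + 9 = day 20.
Formatting waits on data collection (finishes day 20), so it starts at day 20 and finishes at 20 + 2 = day 22.
Data cleaning waits on data collection (finishes day 20), so it starts at day 20 and finishes at 20 + 10 = day 30.
Internal review cannot start until data cleaning (finishes day 30); data collection (finishes day 20). The controlling bound is day 30, so internal review finishes at 30 + 9 = day 39.
The earliest everything can be done is day 39, which is after the deadline of 30, so it is not possible.

No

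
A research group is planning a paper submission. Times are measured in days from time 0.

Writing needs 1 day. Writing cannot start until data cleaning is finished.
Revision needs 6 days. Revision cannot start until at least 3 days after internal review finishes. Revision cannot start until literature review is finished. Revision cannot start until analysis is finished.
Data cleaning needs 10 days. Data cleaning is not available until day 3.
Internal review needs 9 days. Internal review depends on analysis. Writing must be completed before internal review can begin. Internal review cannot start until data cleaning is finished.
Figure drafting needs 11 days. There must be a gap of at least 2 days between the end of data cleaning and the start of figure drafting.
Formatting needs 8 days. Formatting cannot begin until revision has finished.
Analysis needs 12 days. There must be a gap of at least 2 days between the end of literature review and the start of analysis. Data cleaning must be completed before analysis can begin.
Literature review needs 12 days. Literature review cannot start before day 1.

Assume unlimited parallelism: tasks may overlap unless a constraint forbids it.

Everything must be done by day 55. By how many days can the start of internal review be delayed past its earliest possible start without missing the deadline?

After its own release at day 3, data cleaning can start at day 3 and finishes at day 13.
After data cleaning (finishes day 13), writing can start at day 13 and finishes at day 14.
Literature review waits on its own release at day 1, so it starts at day 1 and finishes at 1 + 12 = day 13.
Analysis has to wait for literature review (finishes day 13, plus 2-day gap → day 15); data cleaning (finishes day 13). The latest of these is day 15, so analysis runs day 15 to 15 + 12 = day 27.
Internal review needs all of analysis (finishes day 27); writing (finishes day 14); data cleaning (finishes day 13). That puts its earliest start at day 27; it finishes at 27 + 9 = day 36.

Working backward from the deadline:
To finish by day 55, formatting (duration 8) must start no later than day 47.
Revision has to be done before formatting (must start by day 47). That means finishing by day 47, i.e. starting by 47 − 6 = day 41.
Since revision (must start by day 41, minus 3-day gap → day 38) depends on it, internal review must finish by day 38. Backing off its 9-day duration gives a latest start of day 29.
So internal review can start as early as day 27 and as late as day 29, giving 29 − 27 = 2 days of slack.

2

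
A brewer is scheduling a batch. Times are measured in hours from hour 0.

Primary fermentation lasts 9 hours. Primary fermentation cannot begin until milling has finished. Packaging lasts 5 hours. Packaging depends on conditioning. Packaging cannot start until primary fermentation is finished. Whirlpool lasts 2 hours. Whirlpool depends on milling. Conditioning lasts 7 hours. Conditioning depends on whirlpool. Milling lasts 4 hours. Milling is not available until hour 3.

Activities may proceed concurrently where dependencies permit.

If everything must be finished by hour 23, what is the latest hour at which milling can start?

5

To finish by hour 23, packaging (duration 5) must start no later than hour 18.
Conditioning feeds into packaging (must start by hour 18); so conditioning must finish by hour 18 and therefore start by hour 11.
Since conditioning (must start by hour 11) depends on it, whirlpool must finish by hour 11. Backing off its 2-hour duration gives a latest start of hour 9.
Primary fermentation feeds into packaging (must start by hour 18); so primary fermentation must finish by hour 18 and therefore start by hour 9.
For milling: whirlpool (must start by hour 9); primary fermentation (must start by hour 9). The most restrictive is hour 9; with a 4-hour duration, milling must start by hour 5.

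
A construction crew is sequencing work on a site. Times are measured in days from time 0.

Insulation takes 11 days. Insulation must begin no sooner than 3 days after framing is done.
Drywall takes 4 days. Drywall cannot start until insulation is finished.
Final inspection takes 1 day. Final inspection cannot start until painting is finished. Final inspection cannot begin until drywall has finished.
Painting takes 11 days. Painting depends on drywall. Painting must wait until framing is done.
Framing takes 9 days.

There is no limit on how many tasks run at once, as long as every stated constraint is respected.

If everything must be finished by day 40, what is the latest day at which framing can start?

1

Final inspection must finish by day 40; it takes 1 day, so it must start by 40 − 1 = day 39.
Painting feeds into final inspection (must start by day 39); so painting must finish by day 39 and therefore start by day 28.
Drywall feeds painting (must start by day 28); final inspection (must start by day 39). Taking the minimum, drywall must finish by day 28 and start by 28 − 4 = day 24.
Insulation must finish before drywall (must start by day 24). With an 11-day duration, insulation must start by 24 − 11 = day 13.
Framing must finish in time for insulation (must start by day 13, minus 3-day gap → day 10); painting (must start by day 28). The tightest is day 10, so framing must start by 10 − 9 = day 1.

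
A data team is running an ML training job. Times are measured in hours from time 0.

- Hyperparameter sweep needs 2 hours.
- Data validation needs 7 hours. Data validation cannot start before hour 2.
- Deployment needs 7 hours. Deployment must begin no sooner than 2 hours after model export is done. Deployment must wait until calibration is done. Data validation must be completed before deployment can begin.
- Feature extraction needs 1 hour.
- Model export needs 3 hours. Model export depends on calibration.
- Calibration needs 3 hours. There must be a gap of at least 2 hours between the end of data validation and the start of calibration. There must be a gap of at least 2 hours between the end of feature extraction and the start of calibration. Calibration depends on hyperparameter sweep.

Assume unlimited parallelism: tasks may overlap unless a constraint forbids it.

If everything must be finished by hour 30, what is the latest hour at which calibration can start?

Nothing follows deployment; the deadline of hour 30 is its only limit. It must start by 30 − 7 = hour 23.
Since deployment (must start by hour 23, minus 2-hour gap → hour 21) depends on it, model export must finish by hour 21. Backing off its 3-hour duration gives a latest start of hour 18.
Calibration has several dependents: model export (must start by hour 18); deployment (must start by hour 23). The earliest of those limits is hour 18, so calibration must start by 18 − 3 = hour 15.

15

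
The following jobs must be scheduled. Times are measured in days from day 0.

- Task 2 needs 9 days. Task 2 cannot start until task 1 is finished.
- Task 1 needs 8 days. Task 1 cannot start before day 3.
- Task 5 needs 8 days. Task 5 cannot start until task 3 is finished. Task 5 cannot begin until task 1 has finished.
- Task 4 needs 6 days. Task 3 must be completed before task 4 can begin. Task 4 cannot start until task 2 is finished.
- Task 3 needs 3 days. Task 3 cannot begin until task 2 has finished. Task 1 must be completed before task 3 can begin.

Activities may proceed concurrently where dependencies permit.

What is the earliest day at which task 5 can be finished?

31

Task 1 waits on its own release at day 3, so it starts at day 3 and finishes at 3 + 8 = day 11.
Task 2 waits on task 1 (finishes day 11), so it starts at day 11 and finishes at 11 + 9 = day 20.
Task 3 cannot start until task 2 (finishes day 20); task 1 (finishes day 11). The controlling bound is day 20, so task 3 finishes at 20 + 3 = day 23.
Task 5 needs all of task 3 (finishes day 23); task 1 (finishes day 11). That puts its earliest start at day 23; it finishes at 23 + 8 = day 31.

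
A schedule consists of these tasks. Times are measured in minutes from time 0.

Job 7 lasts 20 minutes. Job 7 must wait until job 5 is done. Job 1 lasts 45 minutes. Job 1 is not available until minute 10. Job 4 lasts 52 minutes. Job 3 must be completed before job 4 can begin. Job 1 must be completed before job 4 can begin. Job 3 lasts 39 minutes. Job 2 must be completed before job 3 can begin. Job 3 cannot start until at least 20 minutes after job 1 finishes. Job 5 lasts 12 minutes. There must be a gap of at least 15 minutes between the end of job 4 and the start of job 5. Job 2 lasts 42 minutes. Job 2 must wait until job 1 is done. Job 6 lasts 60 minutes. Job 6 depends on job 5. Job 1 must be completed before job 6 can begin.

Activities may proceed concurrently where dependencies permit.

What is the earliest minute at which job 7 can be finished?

After its own release at minute 10, job 1 can start at minute 10 and finishes at minute 55.
Job 2 waits on job 1 (finishes minute 55), so it starts at minute 55 and finishes at 55 + 42 = minute 97.
Job 3 cannot start until job 2 (finishes minute 97); job 1 (finishes minute 55, plus 20-minute gap → minute 75). The controlling bound is minute 97, so job 3 finishes at 97 + 39 = minute 136.
Job 4 needs all of job 3 (finishes minute 136); job 1 (finishes minute 55). That puts its earliest start at minute 136; it finishes at 136 + 52 = minute 188.
Job 5 waits on job 4 (finishes minute 188, plus 15-minute gap → minute 203), so it starts at minute 203 and finishes at 203 + 12 = minute 215.
Job 7 waits on job 5 (finishes minute 215), so it starts at minute 215 and finishes at 215 + 20 = minute 235.

235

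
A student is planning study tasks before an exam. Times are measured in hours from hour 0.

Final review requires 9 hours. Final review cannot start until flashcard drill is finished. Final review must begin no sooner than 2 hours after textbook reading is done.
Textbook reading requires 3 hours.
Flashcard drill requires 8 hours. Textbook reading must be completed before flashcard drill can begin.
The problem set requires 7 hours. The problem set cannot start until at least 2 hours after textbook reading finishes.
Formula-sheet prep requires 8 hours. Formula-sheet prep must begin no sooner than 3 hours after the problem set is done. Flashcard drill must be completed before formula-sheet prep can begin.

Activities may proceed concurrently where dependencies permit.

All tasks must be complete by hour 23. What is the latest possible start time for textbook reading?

Formula-sheet prep has no dependents, so it just needs to finish by hour 23. Starting by 23 − 8 = hour 15 achieves that.
The problem set has to be done before formula-sheet prep (must start by hour 15, minus 3-hour gap → hour 12). That means finishing by hour 12, i.e. starting by 12 − 7 = hour 5.
Final review has no dependents, so it just needs to finish by hour 23. Starting by 23 − 9 = hour 14 achieves that.
Flashcard drill feeds formula-sheet prep (must start by hour 15); final review (must start by hour 14). Taking the minimum, flashcard drill must finish by hour 14 and start by 14 − 8 = hour 6.
For textbook reading: the problem set (must start by hour 5, minus 2-hour gap → hour 3); flashcard drill (must start by hour 6); final review (must start by hour 14, minus 2-hour gap → hour 12). The most restrictive is hour 3; with a 3-hour duration, textbook reading must start by hour 0.

0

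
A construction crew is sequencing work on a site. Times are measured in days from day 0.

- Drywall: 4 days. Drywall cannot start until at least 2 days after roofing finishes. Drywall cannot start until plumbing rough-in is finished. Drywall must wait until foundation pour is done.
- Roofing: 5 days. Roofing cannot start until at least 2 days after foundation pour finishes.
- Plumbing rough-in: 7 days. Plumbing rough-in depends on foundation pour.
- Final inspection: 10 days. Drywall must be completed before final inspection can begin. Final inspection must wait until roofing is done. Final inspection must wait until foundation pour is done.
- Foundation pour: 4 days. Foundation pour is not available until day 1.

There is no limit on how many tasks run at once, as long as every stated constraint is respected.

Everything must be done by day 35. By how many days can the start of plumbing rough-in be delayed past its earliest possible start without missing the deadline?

Foundation pour cannot begin until its own release at day 1. It runs from day 1 to 1 + 4 = day 5.
Plumbing rough-in waits on foundation pour (finishes day 5), so it starts at day 5 and finishes at 5 + 7 = day 12.

Working backward from the deadline:
Nothing follows final inspection; the deadline of day 35 is its only limit. It must start by 35 − 10 = day 25.
Drywall feeds into final inspection (must start by day 25); so drywall must finish by day 25 and therefore start by day 21.
Plumbing rough-in must finish before drywall (must start by day 21). With a 7-day duration, plumbing rough-in must start by 21 − 7 = day 14.
So plumbing rough-in can start as early as day 5 and as late as day 14, giving 14 − 5 = 9 days of slack.

9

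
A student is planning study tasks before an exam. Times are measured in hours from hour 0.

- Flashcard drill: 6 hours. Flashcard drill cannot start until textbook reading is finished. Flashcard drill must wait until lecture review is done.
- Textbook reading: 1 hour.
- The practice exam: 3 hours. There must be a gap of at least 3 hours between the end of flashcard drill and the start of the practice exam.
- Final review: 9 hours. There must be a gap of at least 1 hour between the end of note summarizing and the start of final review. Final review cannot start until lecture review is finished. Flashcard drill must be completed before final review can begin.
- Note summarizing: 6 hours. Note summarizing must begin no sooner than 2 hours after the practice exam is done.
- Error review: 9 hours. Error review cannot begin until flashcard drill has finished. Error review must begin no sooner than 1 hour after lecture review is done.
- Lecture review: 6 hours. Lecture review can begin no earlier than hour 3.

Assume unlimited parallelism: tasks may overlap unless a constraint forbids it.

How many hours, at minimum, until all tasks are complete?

39

After its own release at hour 3, lecture review can start at hour 3 and finishes at hour 9.
Textbook reading has no prerequisites, so it starts at hour 0 and finishes at hour 1.
Flashcard drill needs all of textbook reading (finishes hour 1); lecture review (finishes hour 9). That puts its earliest start at hour 9; it finishes at 9 + 6 = hour 15.
Error review has to wait for flashcard drill (finishes hour 15); lecture review (finishes hour 9, plus 1-hour gap → hour 10). The latest of these is hour 15, so error review runs hour 15 to 15 + 9 = hour 24.
The practice exam cannot begin until flashcard drill (finishes hour 15, plus 3-hour gap → hour 18). It runs from hour 18 to 18 + 3 = hour 21.
After the practice exam (finishes hour 21, plus 2-hour gap → hour 23), note summarizing can start at hour 23 and finishes at hour 29.
Final review cannot start until note summarizing (finishes hour 29, plus 1-hour gap → hour 30); lecture review (finishes hour 9); flashcard drill (finishes hour 15). The controlling bound is hour 30, so final review finishes at 30 + 9 = hour 39.
All tasks are finished once the last one completes. Finish times: Textbook reading at 1, Lecture review at 9, Flashcard drill at 15, The practice exam at 21, Error review at 24, Note summarizing at 29, Final review at 39. The latest is hour 39.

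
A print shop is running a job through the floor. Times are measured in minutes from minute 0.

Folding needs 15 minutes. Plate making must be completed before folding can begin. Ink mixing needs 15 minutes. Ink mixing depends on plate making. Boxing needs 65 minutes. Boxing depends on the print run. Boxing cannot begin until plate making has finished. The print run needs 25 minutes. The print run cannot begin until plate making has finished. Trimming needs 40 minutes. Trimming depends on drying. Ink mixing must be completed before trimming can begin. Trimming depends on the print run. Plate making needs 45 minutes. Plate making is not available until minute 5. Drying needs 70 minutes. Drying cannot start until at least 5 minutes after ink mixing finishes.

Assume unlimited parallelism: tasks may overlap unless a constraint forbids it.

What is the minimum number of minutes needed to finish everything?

180

Plate making cannot begin until its own release at minute 5. It runs from minute 5 to 5 + 45 = minute 50.
Folding waits on plate making (finishes minute 50), so it starts at minute 50 and finishes at 50 + 15 = minute 65.
The print run cannot begin until plate making (finishes minute 50). It runs from minute 50 to 50 + 25 = minute 75.
Boxing cannot start until the print run (finishes minute 75); plate making (finishes minute 50). The controlling bound is minute 75, so boxing finishes at 75 + 65 = minute 140.
Ink mixing waits on plate making (finishes minute 50), so it starts at minute 50 and finishes at 50 + 15 = minute 65.
Drying waits on ink mixing (finishes minute 65, plus 5-minute gap → minute 70), so it starts at minute 70 and finishes at 70 + 70 = minute 140.
For trimming: drying (finishes minute 140); ink mixing (finishes minute 65); the print run (finishes minute 75). Taking the maximum gives a start of minute 140, and it finishes at 140 + 40 = minute 180.
All tasks are finished once the last one completes. Finish times: Plate making at 50, Ink mixing at 65, The print run at 75, Drying at 140, Trimming at 180, Folding at 65, Boxing at 140. The latest is minute 180.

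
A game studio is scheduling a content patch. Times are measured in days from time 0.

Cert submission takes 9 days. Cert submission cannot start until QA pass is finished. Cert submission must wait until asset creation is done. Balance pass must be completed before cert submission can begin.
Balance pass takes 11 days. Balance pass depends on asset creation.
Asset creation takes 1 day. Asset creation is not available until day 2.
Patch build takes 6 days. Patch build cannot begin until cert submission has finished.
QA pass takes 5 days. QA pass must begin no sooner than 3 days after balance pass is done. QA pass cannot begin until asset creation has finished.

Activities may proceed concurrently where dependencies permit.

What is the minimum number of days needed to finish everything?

After its own release at day 2, asset creation can start at day 2 and finishes at day 3.
After asset creation (finishes day 3), balance pass can start at day 3 and finishes at day 14.
QA pass cannot start until balance pass (finishes day 14, plus 3-day gap → day 17); asset creation (finishes day 3). The controlling bound is day 17, so QA pass finishes at 17 + 5 = day 22.
Cert submission needs all of QA pass (finishes day 22); asset creation (finishes day 3); balance pass (finishes day 14). That puts its earliest start at day 22; it finishes at 22 + 9 = day 31.
Patch build cannot begin until cert submission (finishes day 31). It runs from day 31 to 31 + 6 = day 37.
All tasks are finished once the last one completes. Finish times: Asset creation at 3, Balance pass at 14, QA pass at 22, Cert submission at 31, Patch build at 37. The latest is day 37.

37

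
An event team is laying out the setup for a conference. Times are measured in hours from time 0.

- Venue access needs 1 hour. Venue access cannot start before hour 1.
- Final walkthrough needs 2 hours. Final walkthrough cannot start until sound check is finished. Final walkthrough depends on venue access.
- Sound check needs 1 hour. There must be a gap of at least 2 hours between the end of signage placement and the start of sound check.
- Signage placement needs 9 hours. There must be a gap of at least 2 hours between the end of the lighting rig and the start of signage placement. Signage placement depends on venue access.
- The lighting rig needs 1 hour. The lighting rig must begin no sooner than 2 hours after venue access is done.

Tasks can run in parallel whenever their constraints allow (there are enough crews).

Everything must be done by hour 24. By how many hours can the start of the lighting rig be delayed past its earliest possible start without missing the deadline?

Venue access waits on its own release at hour 1, so it starts at hour 1 and finishes at 1 + 1 = hour 2.
After venue access (finishes hour 2, plus 2-hour gap → hour 4), the lighting rig can start at hour 4 and finishes at hour 5.

Working backward from the deadline:
To finish by hour 24, final walkthrough (duration 2) must start no later than hour 22.
Since final walkthrough (must start by hour 22) depends on it, sound check must finish by hour 22. Backing off its 1-hour duration gives a latest start of hour 21.
Signage placement has to be done before sound check (must start by hour 21, minus 2-hour gap → hour 19). That means finishing by hour 19, i.e. starting by 19 − 9 = hour 10.
The lighting rig feeds into signage placement (must start by hour 10, minus 2-hour gap → hour 8); so the lighting rig must finish by hour 8 and therefore start by hour 7.
So the lighting rig can start as early as hour 4 and as late as hour 7, giving 7 − 4 = 3 hours of slack.

3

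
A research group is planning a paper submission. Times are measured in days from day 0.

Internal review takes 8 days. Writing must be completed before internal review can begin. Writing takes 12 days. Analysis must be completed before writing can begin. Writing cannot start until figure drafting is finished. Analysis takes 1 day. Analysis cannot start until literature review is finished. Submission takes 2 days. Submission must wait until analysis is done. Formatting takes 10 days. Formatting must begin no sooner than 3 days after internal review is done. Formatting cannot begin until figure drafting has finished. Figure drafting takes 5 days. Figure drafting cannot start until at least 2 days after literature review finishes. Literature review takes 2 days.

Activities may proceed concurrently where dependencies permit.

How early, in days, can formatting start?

Literature review has no prerequisites, so it starts at day 0 and finishes at day 2.
After literature review (finishes day 2, plus 2-day gap → day 4), figure drafting can start at day 4 and finishes at day 9.
After literature review (finishes day 2), analysis can start at day 2 and finishes at day 3.
Writing has to wait for analysis (finishes day 3); figure drafting (finishes day 9). The latest of these is day 9, so writing runs day 9 to 9 + 12 = day 21.
Internal review waits on writing (finishes day 21), so it starts at day 21 and finishes at 21 + 8 = day 29.
Formatting waits on internal review (finishes day 29, plus 3-day gap → day 32); figure drafting (finishes day 9). The latest of these is day 32, which is the earliest formatting can start.

32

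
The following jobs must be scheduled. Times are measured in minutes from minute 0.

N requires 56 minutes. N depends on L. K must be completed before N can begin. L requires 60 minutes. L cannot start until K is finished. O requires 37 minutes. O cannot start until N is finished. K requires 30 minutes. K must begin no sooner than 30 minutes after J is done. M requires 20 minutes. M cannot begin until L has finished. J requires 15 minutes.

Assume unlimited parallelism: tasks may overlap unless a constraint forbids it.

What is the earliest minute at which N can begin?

135

J can start immediately at minute 0; it finishes at minute 15.
K waits on J (finishes minute 15, plus 30-minute gap → minute 45), so it starts at minute 45 and finishes at 45 + 30 = minute 75.
After K (finishes minute 75), L can start at minute 75 and finishes at minute 135.
N waits on L (finishes minute 135); K (finishes minute 75). The latest of these is minute 135, which is the earliest N can start.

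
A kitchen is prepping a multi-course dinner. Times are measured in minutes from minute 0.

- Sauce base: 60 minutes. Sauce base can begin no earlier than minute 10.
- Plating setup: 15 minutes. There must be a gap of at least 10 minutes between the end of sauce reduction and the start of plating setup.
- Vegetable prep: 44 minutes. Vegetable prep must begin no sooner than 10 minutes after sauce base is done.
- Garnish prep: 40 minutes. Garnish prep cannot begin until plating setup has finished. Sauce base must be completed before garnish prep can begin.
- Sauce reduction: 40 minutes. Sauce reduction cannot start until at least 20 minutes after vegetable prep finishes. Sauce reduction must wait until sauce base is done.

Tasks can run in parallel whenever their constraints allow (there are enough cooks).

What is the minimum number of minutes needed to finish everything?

249

Sauce base cannot begin until its own release at minute 10. It runs from minute 10 to 10 + 60 = minute 70.
Vegetable prep waits on sauce base (finishes minute 70, plus 10-minute gap → minute 80), so it starts at minute 80 and finishes at 80 + 44 = minute 124.
For sauce reduction: vegetable prep (finishes minute 124, plus 20-minute gap → minute 144); sauce base (finishes minute 70). Taking the maximum gives a start of minute 144, and it finishes at 144 + 40 = minute 184.
Plating setup cannot begin until sauce reduction (finishes minute 184, plus 10-minute gap → minute 194). It runs from minute 194 to 194 + 15 = minute 209.
Garnish prep needs all of plating setup (finishes minute 209); sauce base (finishes minute 70). That puts its earliest start at minute 209; it finishes at 209 + 40 = minute 249.
All tasks are finished once the last one completes. Finish times: Sauce base at 70, Vegetable prep at 124, Sauce reduction at 184, Plating setup at 209, Garnish prep at 249. The latest is minute 249.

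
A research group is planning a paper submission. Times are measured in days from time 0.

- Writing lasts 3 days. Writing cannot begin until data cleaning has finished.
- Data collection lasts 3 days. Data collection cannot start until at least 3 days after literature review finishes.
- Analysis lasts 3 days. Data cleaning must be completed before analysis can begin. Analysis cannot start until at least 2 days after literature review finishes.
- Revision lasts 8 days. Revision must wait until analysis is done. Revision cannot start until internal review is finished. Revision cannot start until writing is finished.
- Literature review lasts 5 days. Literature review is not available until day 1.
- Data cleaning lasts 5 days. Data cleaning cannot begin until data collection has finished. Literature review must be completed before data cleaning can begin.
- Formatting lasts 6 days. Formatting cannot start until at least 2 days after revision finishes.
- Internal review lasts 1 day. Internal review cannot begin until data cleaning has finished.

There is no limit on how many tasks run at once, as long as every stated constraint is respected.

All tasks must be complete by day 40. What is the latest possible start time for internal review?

23

To finish by day 40, formatting (duration 6) must start no later than day 34.
Revision feeds into formatting (must start by day 34, minus 2-day gap → day 32); so revision must finish by day 32 and therefore start by day 24.
Since revision (must start by day 24) depends on it, internal review must finish by day 24. Backing off its 1-day duration gives a latest start of day 23.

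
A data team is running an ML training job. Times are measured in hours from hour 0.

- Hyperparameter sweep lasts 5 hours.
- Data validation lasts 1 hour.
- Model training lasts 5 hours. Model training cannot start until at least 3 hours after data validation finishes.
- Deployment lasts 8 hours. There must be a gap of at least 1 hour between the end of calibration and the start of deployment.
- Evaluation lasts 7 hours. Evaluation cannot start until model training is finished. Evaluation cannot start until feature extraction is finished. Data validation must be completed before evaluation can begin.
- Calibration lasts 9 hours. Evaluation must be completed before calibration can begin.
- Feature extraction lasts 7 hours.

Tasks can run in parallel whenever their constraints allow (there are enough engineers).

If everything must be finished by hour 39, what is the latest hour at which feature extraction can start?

7

Nothing follows deployment; the deadline of hour 39 is its only limit. It must start by 39 − 8 = hour 31.
Since deployment (must start by hour 31, minus 1-hour gap → hour 30) depends on it, calibration must finish by hour 30. Backing off its 9-hour duration gives a latest start of hour 21.
Evaluation feeds into calibration (must start by hour 21); so evaluation must finish by hour 21 and therefore start by hour 14.
Since evaluation (must start by hour 14) depends on it, feature extraction must finish by hour 14. Backing off its 7-hour duration gives a latest start of hour 7.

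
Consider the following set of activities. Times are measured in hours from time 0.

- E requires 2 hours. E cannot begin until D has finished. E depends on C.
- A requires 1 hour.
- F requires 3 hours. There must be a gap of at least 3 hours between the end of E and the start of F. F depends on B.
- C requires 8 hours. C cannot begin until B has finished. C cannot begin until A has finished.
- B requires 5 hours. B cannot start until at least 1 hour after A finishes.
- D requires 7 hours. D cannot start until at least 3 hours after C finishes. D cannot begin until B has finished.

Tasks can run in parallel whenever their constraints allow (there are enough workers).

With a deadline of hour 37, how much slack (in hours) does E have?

A has no prerequisites, so it starts at hour 0 and finishes at hour 1.
B cannot begin until A (finishes hour 1, plus 1-hour gap → hour 2). It runs from hour 2 to 2 + 5 = hour 7.
C needs all of B (finishes hour 7); A (finishes hour 1). That puts its earliest start at hour 7; it finishes at 7 + 8 = hour 15.
D needs all of C (finishes hour 15, plus 3-hour gap → hour 18); B (finishes hour 7). That puts its earliest start at hour 18; it finishes at 18 + 7 = hour 25.
E has to wait for D (finishes hour 25); C (finishes hour 15). The latest of these is hour 25, so E runs hour 25 to 25 + 2 = hour 27.

Working backward from the deadline:
To finish by hour 37, F (duration 3) must start no later than hour 34.
E feeds into F (must start by hour 34, minus 3-hour gap → hour 31); so E must finish by hour 31 and therefore start by hour 29.
So E can start as early as hour 25 and as late as hour 29, giving 29 − 25 = 4 hours of slack.

4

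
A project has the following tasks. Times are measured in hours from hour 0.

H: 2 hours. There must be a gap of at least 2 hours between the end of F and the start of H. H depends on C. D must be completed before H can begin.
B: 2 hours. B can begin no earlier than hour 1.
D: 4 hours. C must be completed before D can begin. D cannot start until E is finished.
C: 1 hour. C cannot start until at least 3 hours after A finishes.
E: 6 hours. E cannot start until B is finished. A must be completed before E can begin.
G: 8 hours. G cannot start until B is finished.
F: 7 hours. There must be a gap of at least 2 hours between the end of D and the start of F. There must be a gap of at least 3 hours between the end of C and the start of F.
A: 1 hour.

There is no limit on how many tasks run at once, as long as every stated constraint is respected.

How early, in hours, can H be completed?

After its own release at hour 1, B can start at hour 1 and finishes at hour 3.
Nothing blocks A, so it runs from hour 0 to hour 1.
E has to wait for B (finishes hour 3); A (finishes hour 1). The latest of these is hour 3, so E runs hour 3 to 3 + 6 = hour 9.
After A (finishes hour 1, plus 3-hour gap → hour 4), C can start at hour 4 and finishes at hour 5.
D needs all of C (finishes hour 5); E (finishes hour 9). That puts its earliest start at hour 9; it finishes at 9 + 4 = hour 13.
F needs all of D (finishes hour 13, plus 2-hour gap → hour 15); C (finishes hour 5, plus 3-hour gap → hour 8). That puts its earliest start at hour 15; it finishes at 15 + 7 = hour 22.
H has to wait for F (finishes hour 22, plus 2-hour gap → hour 24); C (finishes hour 5); D (finishes hour 13). The latest of these is hour 24, so H runs hour 24 to 24 + 2 = hour 26.

26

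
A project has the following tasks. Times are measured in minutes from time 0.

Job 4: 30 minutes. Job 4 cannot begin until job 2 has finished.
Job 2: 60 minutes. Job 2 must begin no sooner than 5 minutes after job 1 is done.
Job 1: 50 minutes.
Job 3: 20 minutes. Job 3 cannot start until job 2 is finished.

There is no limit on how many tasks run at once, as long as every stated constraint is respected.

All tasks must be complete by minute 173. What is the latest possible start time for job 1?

Nothing follows job 3; the deadline of minute 173 is its only limit. It must start by 173 − 20 = minute 153.
Job 4 must finish by minute 173; it takes 30 minutes, so it must start by 173 − 30 = minute 143.
For job 2: job 3 (must start by minute 153); job 4 (must start by minute 143). The most restrictive is minute 143; with a 60-minute duration, job 2 must start by minute 83.
Job 1 has to be done before job 2 (must start by minute 83, minus 5-minute gap → minute 78). That means finishing by minute 78, i.e. starting by 78 − 50 = minute 28.

28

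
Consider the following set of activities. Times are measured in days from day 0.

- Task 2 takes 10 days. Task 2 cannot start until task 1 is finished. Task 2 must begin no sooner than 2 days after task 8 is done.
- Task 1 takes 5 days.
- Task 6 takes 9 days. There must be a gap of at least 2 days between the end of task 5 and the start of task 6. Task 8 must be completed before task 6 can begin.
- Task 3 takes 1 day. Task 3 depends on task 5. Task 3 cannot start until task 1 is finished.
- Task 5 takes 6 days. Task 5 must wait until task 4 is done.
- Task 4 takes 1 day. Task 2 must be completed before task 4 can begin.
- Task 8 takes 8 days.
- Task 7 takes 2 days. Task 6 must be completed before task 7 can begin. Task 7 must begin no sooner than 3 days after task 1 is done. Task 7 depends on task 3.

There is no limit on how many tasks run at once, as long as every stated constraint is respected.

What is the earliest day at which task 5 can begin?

Task 8 can start immediately at day 0; it finishes at day 8.
Nothing blocks task 1, so it runs from day 0 to day 5.
For task 2: task 1 (finishes day 5); task 8 (finishes day 8, plus 2-day gap → day 10). Taking the maximum gives a start of day 10, and it finishes at 10 + 10 = day 20.
After task 2 (finishes day 20), task 4 can start at day 20 and finishes at day 21.
Task 5 waits on task 4 (finishes day 21), so the earliest it can start is day 21.

21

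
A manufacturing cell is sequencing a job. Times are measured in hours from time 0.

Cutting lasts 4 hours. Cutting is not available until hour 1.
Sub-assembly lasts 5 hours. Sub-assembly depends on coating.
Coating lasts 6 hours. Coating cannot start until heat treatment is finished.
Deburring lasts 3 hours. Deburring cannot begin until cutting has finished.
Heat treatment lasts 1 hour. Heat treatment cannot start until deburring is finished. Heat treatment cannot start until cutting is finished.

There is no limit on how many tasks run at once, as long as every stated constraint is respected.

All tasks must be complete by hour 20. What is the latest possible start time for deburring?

5

To finish by hour 20, sub-assembly (duration 5) must start no later than hour 15.
Coating must finish before sub-assembly (must start by hour 15). With a 6-hour duration, coating must start by 15 − 6 = hour 9.
Heat treatment feeds into coating (must start by hour 9); so heat treatment must finish by hour 9 and therefore start by hour 8.
Deburring has to be done before heat treatment (must start by hour 8). That means finishing by hour 8, i.e. starting by 8 − 3 = hour 5.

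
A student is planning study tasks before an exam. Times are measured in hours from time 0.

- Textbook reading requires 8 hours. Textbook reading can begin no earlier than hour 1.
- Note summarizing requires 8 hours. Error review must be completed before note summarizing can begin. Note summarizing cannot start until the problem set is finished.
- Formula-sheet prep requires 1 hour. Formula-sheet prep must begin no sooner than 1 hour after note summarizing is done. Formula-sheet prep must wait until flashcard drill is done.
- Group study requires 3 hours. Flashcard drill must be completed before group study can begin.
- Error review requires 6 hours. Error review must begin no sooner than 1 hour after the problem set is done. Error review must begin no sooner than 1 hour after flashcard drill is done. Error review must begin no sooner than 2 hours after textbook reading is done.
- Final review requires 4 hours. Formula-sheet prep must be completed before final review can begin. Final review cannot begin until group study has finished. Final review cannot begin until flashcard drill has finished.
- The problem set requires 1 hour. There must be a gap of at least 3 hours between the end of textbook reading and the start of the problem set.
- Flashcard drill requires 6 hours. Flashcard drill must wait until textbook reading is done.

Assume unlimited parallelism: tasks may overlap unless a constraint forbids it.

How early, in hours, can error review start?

After its own release at hour 1, textbook reading can start at hour 1 and finishes at hour 9.
Flashcard drill cannot begin until textbook reading (finishes hour 9). It runs from hour 9 to 9 + 6 = hour 15.
After textbook reading (finishes hour 9, plus 3-hour gap → hour 12), the problem set can start at hour 12 and finishes at hour 13.
Error review waits on the problem set (finishes hour 13, plus 1-hour gap → hour 14); flashcard drill (finishes hour 15, plus 1-hour gap → hour 16); textbook reading (finishes hour 9, plus 2-hour gap → hour 11). The latest of these is hour 16, which is the earliest error review can start.

16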